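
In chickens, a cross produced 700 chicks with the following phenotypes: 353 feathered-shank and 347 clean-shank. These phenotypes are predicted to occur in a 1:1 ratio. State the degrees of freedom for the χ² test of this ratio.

A goodness-of-fit test with 2 phenotype classes has df = 2 − 1 = 1.

1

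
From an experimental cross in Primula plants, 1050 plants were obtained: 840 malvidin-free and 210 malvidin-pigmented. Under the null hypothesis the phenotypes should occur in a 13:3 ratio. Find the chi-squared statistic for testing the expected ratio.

1.077

The 13:3 ratio has 16 parts, so with N = 1050 the expected counts are:
  malvidin-free: 1050 × 13/16 = 853.125
  malvidin-pigmented: 1050 × 3/16 = 196.875
χ² = Σ (O − E)² / E
  malvidin-free: (840 − 853.125)² / 853.125 = 0.2019
  malvidin-pigmented: (210 − 196.875)² / 196.875 = 0.8750
χ² = 0.2019 + 0.8750 = 1.0769 ≈ 1.077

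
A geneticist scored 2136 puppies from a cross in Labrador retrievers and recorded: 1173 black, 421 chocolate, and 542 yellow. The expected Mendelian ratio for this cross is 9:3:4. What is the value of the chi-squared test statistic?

1.845

Expected counts for N = 2136 under a 9:3:4 ratio (total parts = 16):
  black: 2136 × 9/16 = 1201.5
  chocolate: 2136 × 3/16 = 400.5
  yellow: 2136 × 4/16 = 534
χ² = Σ (O − E)² / E
  black: (1173 − 1201.5)² / 1201.5 = 0.6760
  chocolate: (421 − 400.5)² / 400.5 = 1.0493
  yellow: (542 − 534)² / 534 = 0.1199
χ² = 0.6760 + 1.0493 + 0.1199 = 1.8452 ≈ 1.845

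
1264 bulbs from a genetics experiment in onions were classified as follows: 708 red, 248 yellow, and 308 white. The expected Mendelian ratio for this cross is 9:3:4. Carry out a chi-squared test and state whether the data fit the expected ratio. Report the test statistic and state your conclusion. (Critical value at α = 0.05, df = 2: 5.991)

0.726; consistent

The 9:3:4 ratio has 16 parts, so with N = 1264 the expected counts are:
  red: 1264 × 9/16 = 711
  yellow: 1264 × 3/16 = 237
  white: 1264 × 4/16 = 316
χ² = Σ (O − E)² / E
  red: (708 − 711)² / 711 = 0.0127
  yellow: (248 − 237)² / 237 = 0.5105
  white: (308 − 316)² / 316 = 0.2025
χ² = 0.0127 + 0.5105 + 0.2025 = 0.7257 ≈ 0.726
Degrees of freedom = 3 − 1 = 2; critical value at α = 0.05 is 5.991.
Since 0.726 < 5.991, we fail to reject the null hypothesis — the data are consistent with the 9:3:4 ratio.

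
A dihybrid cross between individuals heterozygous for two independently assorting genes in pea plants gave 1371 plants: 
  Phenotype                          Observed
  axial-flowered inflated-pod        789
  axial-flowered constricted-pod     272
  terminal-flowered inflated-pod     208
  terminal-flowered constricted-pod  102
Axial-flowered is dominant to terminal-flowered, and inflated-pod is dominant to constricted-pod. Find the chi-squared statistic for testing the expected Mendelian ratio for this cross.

A dihybrid F₂ with independent assortment and complete dominance at both loci gives a 9:3:3:1 phenotypic ratio.
Expected counts for N = 1371 under a 9:3:3:1 ratio (total parts = 16):
  axial-flowered inflated-pod: 1371 × 9/16 = 771.1875
  axial-flowered constricted-pod: 1371 × 3/16 = 257.0625
  terminal-flowered inflated-pod: 1371 × 3/16 = 257.0625
  terminal-flowered constricted-pod: 1371 × 1/16 = 85.6875
χ² = Σ (O − E)² / E
  axial-flowered inflated-pod: (789 − 771.1875)² / 771.1875 = 0.4114
  axial-flowered constricted-pod: (272 − 257.0625)² / 257.0625 = 0.8680
  terminal-flowered inflated-pod: (208 − 257.0625)² / 257.0625 = 9.3640
  terminal-flowered constricted-pod: (102 − 85.6875)² / 85.6875 = 3.1054
χ² = 0.4114 + 0.8680 + 9.3640 + 3.1054 = 13.7488 ≈ 13.749

13.749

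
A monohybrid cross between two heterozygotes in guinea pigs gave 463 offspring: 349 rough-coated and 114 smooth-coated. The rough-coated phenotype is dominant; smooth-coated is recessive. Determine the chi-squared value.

For a monohybrid cross between heterozygotes with complete dominance, the expected phenotypic ratio is 3:1.
Expected counts for N = 463 under a 3:1 ratio (total parts = 4):
  rough-coated: 463 × 3/4 = 347.25
  smooth-coated: 463 × 1/4 = 115.75
χ² = Σ (O − E)² / E
  rough-coated: (349 − 347.25)² / 347.25 = 0.0088
  smooth-coated: (114 − 115.75)² / 115.75 = 0.0265
χ² = 0.0088 + 0.0265 = 0.0353 ≈ 0.035

0.035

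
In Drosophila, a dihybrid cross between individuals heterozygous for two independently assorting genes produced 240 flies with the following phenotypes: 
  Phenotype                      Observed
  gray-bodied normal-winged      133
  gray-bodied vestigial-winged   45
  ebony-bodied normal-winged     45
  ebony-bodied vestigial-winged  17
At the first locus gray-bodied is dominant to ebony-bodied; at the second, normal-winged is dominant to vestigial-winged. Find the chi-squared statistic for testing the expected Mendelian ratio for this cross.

0.296

A dihybrid F₂ with independent assortment and complete dominance at both loci gives a 9:3:3:1 phenotypic ratio.
The 9:3:3:1 ratio has 16 parts, so with N = 240 the expected counts are:
  gray-bodied normal-winged: 240 × 9/16 = 135
  gray-bodied vestigial-winged: 240 × 3/16 = 45
  ebony-bodied normal-winged: 240 × 3/16 = 45
  ebony-bodied vestigial-winged: 240 × 1/16 = 15
χ² = Σ (O − E)² / E
  gray-bodied normal-winged: (133 − 135)² / 135 = 0.0296
  gray-bodied vestigial-winged: (45 − 45)² / 45 = 0.0000
  ebony-bodied normal-winged: (45 − 45)² / 45 = 0.0000
  ebony-bodied vestigial-winged: (17 − 15)² / 15 = 0.2667
χ² = 0.0296 + 0.0000 + 0.0000 + 0.2667 = 0.2963 ≈ 0.296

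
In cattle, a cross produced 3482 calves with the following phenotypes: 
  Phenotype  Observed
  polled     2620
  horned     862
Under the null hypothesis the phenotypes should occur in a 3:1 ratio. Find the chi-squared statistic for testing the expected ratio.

Total ratio parts = 4. Expected numbers out of 3482:
  polled: 3482 × 3/4 = 2611.5
  horned: 3482 × 1/4 = 870.5
χ² = Σ (O − E)² / E
  polled: (2620 − 2611.5)² / 2611.5 = 0.0277
  horned: (862 − 870.5)² / 870.5 = 0.0830
χ² = 0.0277 + 0.0830 = 0.1107 ≈ 0.111

0.111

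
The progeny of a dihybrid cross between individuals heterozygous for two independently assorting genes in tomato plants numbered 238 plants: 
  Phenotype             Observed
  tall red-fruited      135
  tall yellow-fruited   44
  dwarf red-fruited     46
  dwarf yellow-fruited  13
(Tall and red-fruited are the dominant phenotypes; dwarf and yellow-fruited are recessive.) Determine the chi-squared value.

0.297

A dihybrid F₂ with independent assortment and complete dominance at both loci gives a 9:3:3:1 phenotypic ratio.
Under the 9:3:3:1 hypothesis (Σ ratio = 16, N = 238):
  tall red-fruited: 238 × 9/16 = 133.875
  tall yellow-fruited: 238 × 3/16 = 44.625
  dwarf red-fruited: 238 × 3/16 = 44.625
  dwarf yellow-fruited: 238 × 1/16 = 14.875
χ² = Σ (O − E)² / E
  tall red-fruited: (135 − 133.875)² / 133.875 = 0.0095
  tall yellow-fruited: (44 − 44.625)² / 44.625 = 0.0088
  dwarf red-fruited: (46 − 44.625)² / 44.625 = 0.0424
  dwarf yellow-fruited: (13 − 14.875)² / 14.875 = 0.2363
χ² = 0.0095 + 0.0088 + 0.0424 + 0.2363 = 0.297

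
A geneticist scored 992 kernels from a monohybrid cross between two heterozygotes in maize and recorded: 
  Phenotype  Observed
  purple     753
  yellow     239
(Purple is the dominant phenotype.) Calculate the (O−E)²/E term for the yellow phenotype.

0.327

For a monohybrid cross between heterozygotes with complete dominance, the expected phenotypic ratio is 3:1.
Total ratio parts = 4. Expected numbers out of 992:
  purple: 992 × 3/4 = 744
  yellow: 992 × 1/4 = 248
Contribution of yellow: (239 − 248)² / 248 = 0.3266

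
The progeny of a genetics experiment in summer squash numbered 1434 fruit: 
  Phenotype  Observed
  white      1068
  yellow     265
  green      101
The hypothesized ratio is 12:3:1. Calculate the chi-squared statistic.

Total ratio parts = 16. Expected numbers out of 1434:
  white: 1434 × 12/16 = 1075.5
  yellow: 1434 × 3/16 = 268.875
  green: 1434 × 1/16 = 89.625
χ² = Σ (O − E)² / E
  white: (1068 − 1075.5)² / 1075.5 = 0.0523
  yellow: (265 − 268.875)² / 268.875 = 0.0558
  green: (101 − 89.625)² / 89.625 = 1.4437
χ² = 0.0523 + 0.0558 + 1.4437 = 1.5518 ≈ 1.552

1.552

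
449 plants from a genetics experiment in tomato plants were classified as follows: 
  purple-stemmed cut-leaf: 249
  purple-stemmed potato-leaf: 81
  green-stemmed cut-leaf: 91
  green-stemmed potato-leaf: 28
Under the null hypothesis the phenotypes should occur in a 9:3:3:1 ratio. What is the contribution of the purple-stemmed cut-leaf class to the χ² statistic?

0.050

Under the 9:3:3:1 hypothesis (Σ ratio = 16, N = 449):
  purple-stemmed cut-leaf: 449 × 9/16 = 252.5625
  purple-stemmed potato-leaf: 449 × 3/16 = 84.1875
  green-stemmed cut-leaf: 449 × 3/16 = 84.1875
  green-stemmed potato-leaf: 449 × 1/16 = 28.0625
Contribution of purple-stemmed cut-leaf: (249 − 252.5625)² / 252.5625 = 0.0503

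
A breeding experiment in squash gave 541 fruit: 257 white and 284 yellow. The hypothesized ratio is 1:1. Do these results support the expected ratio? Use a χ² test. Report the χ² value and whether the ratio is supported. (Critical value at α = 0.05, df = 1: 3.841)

1.348; consistent

The 1:1 ratio has 2 parts, so with N = 541 the expected counts are:
  white: 541 × 1/2 = 270.5
  yellow: 541 × 1/2 = 270.5
χ² = Σ (O − E)² / E
  white: (257 − 270.5)² / 270.5 = 0.6738
  yellow: (284 − 270.5)² / 270.5 = 0.6738
χ² = 0.6738 + 0.6738 = 1.3476 ≈ 1.348
Degrees of freedom = 2 − 1 = 1; critical value at α = 0.05 is 3.841.
Since 1.348 < 3.841, we fail to reject the null hypothesis — the data are consistent with the 1:1 ratio.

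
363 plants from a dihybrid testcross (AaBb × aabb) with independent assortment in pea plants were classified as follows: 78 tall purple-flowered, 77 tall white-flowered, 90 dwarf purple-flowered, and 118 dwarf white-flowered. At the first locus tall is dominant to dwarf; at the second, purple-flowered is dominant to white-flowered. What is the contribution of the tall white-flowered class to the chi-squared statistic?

2.083

A dihybrid testcross with independent assortment gives a 1:1:1:1 ratio.
Expected counts for N = 363 under a 1:1:1:1 ratio (total parts = 4):
  tall purple-flowered: 363 × 1/4 = 90.75
  tall white-flowered: 363 × 1/4 = 90.75
  dwarf purple-flowered: 363 × 1/4 = 90.75
  dwarf white-flowered: 363 × 1/4 = 90.75
Contribution of tall white-flowered: (77 − 90.75)² / 90.75 = 2.0833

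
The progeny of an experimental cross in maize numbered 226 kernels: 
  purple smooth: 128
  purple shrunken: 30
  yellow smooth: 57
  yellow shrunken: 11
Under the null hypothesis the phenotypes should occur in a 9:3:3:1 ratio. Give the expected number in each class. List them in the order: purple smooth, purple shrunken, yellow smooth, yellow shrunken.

127.125, 42.375, 42.375, 14.125

The 9:3:3:1 ratio has 16 parts, so with N = 226 the expected counts are:
  purple smooth: 226 × 9/16 = 127.125
  purple shrunken: 226 × 3/16 = 42.375
  yellow smooth: 226 × 3/16 = 42.375
  yellow shrunken: 226 × 1/16 = 14.125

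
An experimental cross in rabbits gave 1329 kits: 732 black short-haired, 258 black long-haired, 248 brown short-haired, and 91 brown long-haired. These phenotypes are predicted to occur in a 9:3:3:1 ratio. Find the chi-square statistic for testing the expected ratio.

Under the 9:3:3:1 hypothesis (Σ ratio = 16, N = 1329):
  black short-haired: 1329 × 9/16 = 747.5625
  black long-haired: 1329 × 3/16 = 249.1875
  brown short-haired: 1329 × 3/16 = 249.1875
  brown long-haired: 1329 × 1/16 = 83.0625
χ² = Σ (O − E)² / E
  black short-haired: (732 − 747.5625)² / 747.5625 = 0.3240
  black long-haired: (258 − 249.1875)² / 249.1875 = 0.3117
  brown short-haired: (248 − 249.1875)² / 249.1875 = 0.0057
  brown long-haired: (91 − 83.0625)² / 83.0625 = 0.7585
χ² = 0.3240 + 0.3117 + 0.0057 + 0.7585 = 1.3999 ≈ 1.400

1.400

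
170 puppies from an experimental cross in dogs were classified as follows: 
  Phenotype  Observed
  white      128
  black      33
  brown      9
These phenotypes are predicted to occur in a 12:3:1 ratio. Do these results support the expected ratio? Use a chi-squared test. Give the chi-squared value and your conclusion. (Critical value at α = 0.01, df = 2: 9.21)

0.290; consistent

The 12:3:1 ratio has 16 parts, so with N = 170 the expected counts are:
  white: 170 × 12/16 = 127.5
  black: 170 × 3/16 = 31.875
  brown: 170 × 1/16 = 10.625
χ² = Σ (O − E)² / E
  white: (128 − 127.5)² / 127.5 = 0.0020
  black: (33 − 31.875)² / 31.875 = 0.0397
  brown: (9 − 10.625)² / 10.625 = 0.2485
χ² = 0.0020 + 0.0397 + 0.2485 = 0.2902 ≈ 0.290
Degrees of freedom = 3 − 1 = 2; critical value at α = 0.01 is 9.21.
Since 0.290 < 9.21, we fail to reject the null hypothesis — the data are consistent with the 12:3:1 ratio.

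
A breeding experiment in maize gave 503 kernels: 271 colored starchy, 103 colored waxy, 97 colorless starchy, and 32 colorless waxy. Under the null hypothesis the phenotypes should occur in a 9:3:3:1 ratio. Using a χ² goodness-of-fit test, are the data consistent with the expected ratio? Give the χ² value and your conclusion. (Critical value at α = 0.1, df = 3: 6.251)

1.391; consistent

The 9:3:3:1 ratio has 16 parts, so with N = 503 the expected counts are:
  colored starchy: 503 × 9/16 = 282.9375
  colored waxy: 503 × 3/16 = 94.3125
  colorless starchy: 503 × 3/16 = 94.3125
  colorless waxy: 503 × 1/16 = 31.4375
χ² = Σ (O − E)² / E
  colored starchy: (271 − 282.9375)² / 282.9375 = 0.5037
  colored waxy: (103 − 94.3125)² / 94.3125 = 0.8002
  colorless starchy: (97 − 94.3125)² / 94.3125 = 0.0766
  colorless waxy: (32 − 31.4375)² / 31.4375 = 0.0101
χ² = 0.5037 + 0.8002 + 0.0766 + 0.0101 = 1.3906 ≈ 1.391
Degrees of freedom = 4 − 1 = 3; critical value at α = 0.1 is 6.251.
Since 1.391 < 6.251, we fail to reject the null hypothesis — the data are consistent with the 9:3:3:1 ratio.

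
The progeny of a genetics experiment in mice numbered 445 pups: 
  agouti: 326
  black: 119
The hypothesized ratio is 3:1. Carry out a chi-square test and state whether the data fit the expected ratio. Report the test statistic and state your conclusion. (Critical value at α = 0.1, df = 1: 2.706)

0.720; consistent

Under the 3:1 hypothesis (Σ ratio = 4, N = 445):
  agouti: 445 × 3/4 = 333.75
  black: 445 × 1/4 = 111.25
χ² = Σ (O − E)² / E
  agouti: (326 − 333.75)² / 333.75 = 0.1800
  black: (119 − 111.25)² / 111.25 = 0.5399
χ² = 0.1800 + 0.5399 = 0.7199 ≈ 0.720
Degrees of freedom = 2 − 1 = 1; critical value at α = 0.1 is 2.706.
Since 0.720 < 2.706, we fail to reject the null hypothesis — the data are consistent with the 3:1 ratio.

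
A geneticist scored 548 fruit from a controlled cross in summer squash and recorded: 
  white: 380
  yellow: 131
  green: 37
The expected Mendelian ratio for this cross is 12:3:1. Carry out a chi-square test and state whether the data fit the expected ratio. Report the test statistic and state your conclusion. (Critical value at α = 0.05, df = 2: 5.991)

10.326; not consistent

Expected counts for N = 548 under a 12:3:1 ratio (total parts = 16):
  white: 548 × 12/16 = 411
  yellow: 548 × 3/16 = 102.75
  green: 548 × 1/16 = 34.25
χ² = Σ (O − E)² / E
  white: (380 − 411)² / 411 = 2.3382
  yellow: (131 − 102.75)² / 102.75 = 7.7670
  green: (37 − 34.25)² / 34.25 = 0.2208
χ² = 2.3382 + 7.7670 + 0.2208 = 10.326
Degrees of freedom = 3 − 1 = 2; critical value at α = 0.05 is 5.991.
Since 10.326 > 5.991, we reject the null hypothesis — the data do not fit the 12:3:1 ratio.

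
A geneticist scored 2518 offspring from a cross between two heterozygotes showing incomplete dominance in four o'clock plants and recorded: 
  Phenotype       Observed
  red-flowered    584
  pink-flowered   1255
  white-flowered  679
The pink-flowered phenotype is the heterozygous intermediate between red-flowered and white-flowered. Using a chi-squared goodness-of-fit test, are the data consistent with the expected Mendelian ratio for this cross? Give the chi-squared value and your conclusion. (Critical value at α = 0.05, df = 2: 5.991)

7.194; not consistent

With incomplete dominance, a heterozygote × heterozygote cross gives a 1:2:1 phenotypic ratio.
Expected counts for N = 2518 under a 1:2:1 ratio (total parts = 4):
  red-flowered: 2518 × 1/4 = 629.5
  pink-flowered: 2518 × 2/4 = 1259
  white-flowered: 2518 × 1/4 = 629.5
χ² = Σ (O − E)² / E
  red-flowered: (584 − 629.5)² / 629.5 = 3.2887
  pink-flowered: (1255 − 1259)² / 1259 = 0.0127
  white-flowered: (679 − 629.5)² / 629.5 = 3.8924
χ² = 3.2887 + 0.0127 + 3.8924 = 7.1938 ≈ 7.194
Degrees of freedom = 3 − 1 = 2; critical value at α = 0.05 is 5.991.
Since 7.194 > 5.991, we reject the null hypothesis — the data do not fit the 1:2:1 ratio.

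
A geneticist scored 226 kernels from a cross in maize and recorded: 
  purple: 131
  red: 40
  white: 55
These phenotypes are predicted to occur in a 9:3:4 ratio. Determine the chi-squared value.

The 9:3:4 ratio has 16 parts, so with N = 226 the expected counts are:
  purple: 226 × 9/16 = 127.125
  red: 226 × 3/16 = 42.375
  white: 226 × 4/16 = 56.5
χ² = Σ (O − E)² / E
  purple: (131 − 127.125)² / 127.125 = 0.1181
  red: (40 − 42.375)² / 42.375 = 0.1331
  white: (55 − 56.5)² / 56.5 = 0.0398
χ² = 0.1181 + 0.1331 + 0.0398 = 0.291

0.291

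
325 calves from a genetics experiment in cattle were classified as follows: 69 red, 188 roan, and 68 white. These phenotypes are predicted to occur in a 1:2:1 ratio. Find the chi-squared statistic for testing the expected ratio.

8.009

Under the 1:2:1 hypothesis (Σ ratio = 4, N = 325):
  red: 325 × 1/4 = 81.25
  roan: 325 × 2/4 = 162.5
  white: 325 × 1/4 = 81.25
χ² = Σ (O − E)² / E
  red: (69 − 81.25)² / 81.25 = 1.8469
  roan: (188 − 162.5)² / 162.5 = 4.0015
  white: (68 − 81.25)² / 81.25 = 2.1608
χ² = 1.8469 + 4.0015 + 2.1608 = 8.0092 ≈ 8.009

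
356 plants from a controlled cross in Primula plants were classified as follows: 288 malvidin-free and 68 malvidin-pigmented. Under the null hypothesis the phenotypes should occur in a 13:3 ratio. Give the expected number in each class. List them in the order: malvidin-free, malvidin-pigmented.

The 13:3 ratio has 16 parts, so with N = 356 the expected counts are:
  malvidin-free: 356 × 13/16 = 289.25
  malvidin-pigmented: 356 × 3/16 = 66.75

289.25, 66.75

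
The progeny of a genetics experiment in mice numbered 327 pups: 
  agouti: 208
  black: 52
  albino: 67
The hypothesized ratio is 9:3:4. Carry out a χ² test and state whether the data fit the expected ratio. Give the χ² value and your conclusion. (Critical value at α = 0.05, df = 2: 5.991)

Total ratio parts = 16. Expected numbers out of 327:
  agouti: 327 × 9/16 = 183.9375
  black: 327 × 3/16 = 61.3125
  albino: 327 × 4/16 = 81.75
χ² = Σ (O − E)² / E
  agouti: (208 − 183.9375)² / 183.9375 = 3.1478
  black: (52 − 61.3125)² / 61.3125 = 1.4144
  albino: (67 − 81.75)² / 81.75 = 2.6613
χ² = 3.1478 + 1.4144 + 2.6613 = 7.2235 ≈ 7.224
Degrees of freedom = 3 − 1 = 2; critical value at α = 0.05 is 5.991.
Since 7.224 > 5.991, we reject the null hypothesis — the data do not fit the 9:3:4 ratio.

7.224; not consistent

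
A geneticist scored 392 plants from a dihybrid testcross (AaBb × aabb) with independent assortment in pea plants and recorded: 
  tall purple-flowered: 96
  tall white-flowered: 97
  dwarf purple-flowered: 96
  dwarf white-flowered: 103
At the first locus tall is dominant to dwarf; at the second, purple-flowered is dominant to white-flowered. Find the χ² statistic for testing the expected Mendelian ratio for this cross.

0.347

A dihybrid testcross with independent assortment gives a 1:1:1:1 ratio.
Under the 1:1:1:1 hypothesis (Σ ratio = 4, N = 392):
  tall purple-flowered: 392 × 1/4 = 98
  tall white-flowered: 392 × 1/4 = 98
  dwarf purple-flowered: 392 × 1/4 = 98
  dwarf white-flowered: 392 × 1/4 = 98
χ² = Σ (O − E)² / E
  tall purple-flowered: (96 − 98)² / 98 = 0.0408
  tall white-flowered: (97 − 98)² / 98 = 0.0102
  dwarf purple-flowered: (96 − 98)² / 98 = 0.0408
  dwarf white-flowered: (103 − 98)² / 98 = 0.2551
χ² = 0.0408 + 0.0102 + 0.0408 + 0.2551 = 0.3469 ≈ 0.347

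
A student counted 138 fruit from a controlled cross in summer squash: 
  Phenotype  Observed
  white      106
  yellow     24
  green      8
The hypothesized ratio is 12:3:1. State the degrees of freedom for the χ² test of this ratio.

A goodness-of-fit test with 3 phenotype classes has df = 3 − 1 = 2.

2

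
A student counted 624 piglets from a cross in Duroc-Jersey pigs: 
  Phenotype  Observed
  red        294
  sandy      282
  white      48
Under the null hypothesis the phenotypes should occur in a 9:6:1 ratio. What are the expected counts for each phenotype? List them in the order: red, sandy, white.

351, 234, 39

The 9:6:1 ratio has 16 parts, so with N = 624 the expected counts are:
  red: 624 × 9/16 = 351
  sandy: 624 × 6/16 = 234
  white: 624 × 1/16 = 39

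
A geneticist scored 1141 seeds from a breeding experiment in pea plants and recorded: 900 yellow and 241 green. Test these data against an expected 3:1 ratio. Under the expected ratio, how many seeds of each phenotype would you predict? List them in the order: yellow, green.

Under the 3:1 hypothesis (Σ ratio = 4, N = 1141):
  yellow: 1141 × 3/4 = 855.75
  green: 1141 × 1/4 = 285.25

855.75, 285.25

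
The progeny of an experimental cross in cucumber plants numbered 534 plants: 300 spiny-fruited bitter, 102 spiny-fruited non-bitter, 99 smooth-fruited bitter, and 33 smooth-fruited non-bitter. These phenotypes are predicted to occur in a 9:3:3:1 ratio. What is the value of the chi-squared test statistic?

Under the 9:3:3:1 hypothesis (Σ ratio = 16, N = 534):
  spiny-fruited bitter: 534 × 9/16 = 300.375
  spiny-fruited non-bitter: 534 × 3/16 = 100.125
  smooth-fruited bitter: 534 × 3/16 = 100.125
  smooth-fruited non-bitter: 534 × 1/16 = 33.375
χ² = Σ (O − E)² / E
  spiny-fruited bitter: (300 − 300.375)² / 300.375 = 0.0005
  spiny-fruited non-bitter: (102 − 100.125)² / 100.125 = 0.0351
  smooth-fruited bitter: (99 − 100.125)² / 100.125 = 0.0126
  smooth-fruited non-bitter: (33 − 33.375)² / 33.375 = 0.0042
χ² = 0.0005 + 0.0351 + 0.0126 + 0.0042 = 0.0524 ≈ 0.052

0.052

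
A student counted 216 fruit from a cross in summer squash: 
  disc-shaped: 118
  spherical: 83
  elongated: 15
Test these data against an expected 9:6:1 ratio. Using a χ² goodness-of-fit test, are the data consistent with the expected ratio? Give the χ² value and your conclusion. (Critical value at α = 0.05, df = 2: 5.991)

Expected counts for N = 216 under a 9:6:1 ratio (total parts = 16):
  disc-shaped: 216 × 9/16 = 121.5
  spherical: 216 × 6/16 = 81
  elongated: 216 × 1/16 = 13.5
χ² = Σ (O − E)² / E
  disc-shaped: (118 − 121.5)² / 121.5 = 0.1008
  spherical: (83 − 81)² / 81 = 0.0494
  elongated: (15 − 13.5)² / 13.5 = 0.1667
χ² = 0.1008 + 0.0494 + 0.1667 = 0.3169 ≈ 0.317
Degrees of freedom = 3 − 1 = 2; critical value at α = 0.05 is 5.991.
Since 0.317 < 5.991, we fail to reject the null hypothesis — the data are consistent with the 9:6:1 ratio.

0.317; consistent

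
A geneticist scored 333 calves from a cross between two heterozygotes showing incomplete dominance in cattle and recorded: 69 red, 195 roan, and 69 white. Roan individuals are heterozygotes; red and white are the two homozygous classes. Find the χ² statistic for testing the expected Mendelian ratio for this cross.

9.757

With incomplete dominance, a heterozygote × heterozygote cross gives a 1:2:1 phenotypic ratio.
Under the 1:2:1 hypothesis (Σ ratio = 4, N = 333):
  red: 333 × 1/4 = 83.25
  roan: 333 × 2/4 = 166.5
  white: 333 × 1/4 = 83.25
χ² = Σ (O − E)² / E
  red: (69 − 83.25)² / 83.25 = 2.4392
  roan: (195 − 166.5)² / 166.5 = 4.8784
  white: (69 − 83.25)² / 83.25 = 2.4392
χ² = 2.4392 + 4.8784 + 2.4392 = 9.7568 ≈ 9.757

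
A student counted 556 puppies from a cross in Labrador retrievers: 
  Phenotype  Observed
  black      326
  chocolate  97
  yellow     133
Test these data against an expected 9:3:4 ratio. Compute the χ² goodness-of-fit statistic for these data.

Under the 9:3:4 hypothesis (Σ ratio = 16, N = 556):
  black: 556 × 9/16 = 312.75
  chocolate: 556 × 3/16 = 104.25
  yellow: 556 × 4/16 = 139
χ² = Σ (O − E)² / E
  black: (326 − 312.75)² / 312.75 = 0.5614
  chocolate: (97 − 104.25)² / 104.25 = 0.5042
  yellow: (133 − 139)² / 139 = 0.2590
χ² = 0.5614 + 0.5042 + 0.2590 = 1.3246 ≈ 1.325

1.325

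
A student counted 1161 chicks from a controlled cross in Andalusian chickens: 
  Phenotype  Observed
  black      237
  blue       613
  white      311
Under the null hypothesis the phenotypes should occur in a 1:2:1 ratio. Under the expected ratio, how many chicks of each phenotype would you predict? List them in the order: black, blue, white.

Expected counts for N = 1161 under a 1:2:1 ratio (total parts = 4):
  black: 1161 × 1/4 = 290.25
  blue: 1161 × 2/4 = 580.5
  white: 1161 × 1/4 = 290.25

290.25, 580.5, 290.25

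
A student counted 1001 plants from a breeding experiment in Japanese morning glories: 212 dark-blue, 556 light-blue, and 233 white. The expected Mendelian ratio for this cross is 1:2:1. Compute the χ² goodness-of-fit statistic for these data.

13.190

Under the 1:2:1 hypothesis (Σ ratio = 4, N = 1001):
  dark-blue: 1001 × 1/4 = 250.25
  light-blue: 1001 × 2/4 = 500.5
  white: 1001 × 1/4 = 250.25
χ² = Σ (O − E)² / E
  dark-blue: (212 − 250.25)² / 250.25 = 5.8464
  light-blue: (556 − 500.5)² / 500.5 = 6.1543
  white: (233 − 250.25)² / 250.25 = 1.1891
χ² = 5.8464 + 6.1543 + 1.1891 = 13.1898 ≈ 13.190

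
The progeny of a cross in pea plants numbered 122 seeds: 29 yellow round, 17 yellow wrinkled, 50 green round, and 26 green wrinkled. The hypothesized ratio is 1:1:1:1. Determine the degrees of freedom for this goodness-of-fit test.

3

A goodness-of-fit test with 4 phenotype classes has df = 4 − 1 = 3.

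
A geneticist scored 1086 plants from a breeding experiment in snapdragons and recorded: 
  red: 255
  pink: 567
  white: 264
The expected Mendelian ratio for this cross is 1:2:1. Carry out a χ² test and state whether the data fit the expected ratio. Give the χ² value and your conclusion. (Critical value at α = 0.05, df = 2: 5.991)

2.271; consistent

Under the 1:2:1 hypothesis (Σ ratio = 4, N = 1086):
  red: 1086 × 1/4 = 271.5
  pink: 1086 × 2/4 = 543
  white: 1086 × 1/4 = 271.5
χ² = Σ (O − E)² / E
  red: (255 − 271.5)² / 271.5 = 1.0028
  pink: (567 − 543)² / 543 = 1.0608
  white: (264 − 271.5)² / 271.5 = 0.2072
χ² = 1.0028 + 1.0608 + 0.2072 = 2.2708 ≈ 2.271
Degrees of freedom = 3 − 1 = 2; critical value at α = 0.05 is 5.991.
Since 2.271 < 5.991, we fail to reject the null hypothesis — the data are consistent with the 1:2:1 ratio.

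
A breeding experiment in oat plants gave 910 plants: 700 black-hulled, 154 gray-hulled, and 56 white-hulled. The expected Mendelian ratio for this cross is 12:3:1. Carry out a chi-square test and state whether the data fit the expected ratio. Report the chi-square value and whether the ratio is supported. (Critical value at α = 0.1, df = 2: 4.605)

2.082; consistent

Under the 12:3:1 hypothesis (Σ ratio = 16, N = 910):
  black-hulled: 910 × 12/16 = 682.5
  gray-hulled: 910 × 3/16 = 170.625
  white-hulled: 910 × 1/16 = 56.875
χ² = Σ (O − E)² / E
  black-hulled: (700 − 682.5)² / 682.5 = 0.4487
  gray-hulled: (154 − 170.625)² / 170.625 = 1.6199
  white-hulled: (56 − 56.875)² / 56.875 = 0.0135
χ² = 0.4487 + 1.6199 + 0.0135 = 2.0821 ≈ 2.082
Degrees of freedom = 3 − 1 = 2; critical value at α = 0.1 is 4.605.
Since 2.082 < 4.605, we fail to reject the null hypothesis — the data are consistent with the 12:3:1 ratio.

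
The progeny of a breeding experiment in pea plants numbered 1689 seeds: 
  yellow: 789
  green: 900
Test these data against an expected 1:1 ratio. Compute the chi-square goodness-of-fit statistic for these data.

Total ratio parts = 2. Expected numbers out of 1689:
  yellow: 1689 × 1/2 = 844.5
  green: 1689 × 1/2 = 844.5
χ² = Σ (O − E)² / E
  yellow: (789 − 844.5)² / 844.5 = 3.6474
  green: (900 − 844.5)² / 844.5 = 3.6474
χ² = 3.6474 + 3.6474 = 7.2948 ≈ 7.295

7.295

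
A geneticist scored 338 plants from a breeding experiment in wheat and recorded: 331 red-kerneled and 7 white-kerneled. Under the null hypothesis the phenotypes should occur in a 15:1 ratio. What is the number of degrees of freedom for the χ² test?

1

A goodness-of-fit test with 2 phenotype classes has df = 2 − 1 = 1.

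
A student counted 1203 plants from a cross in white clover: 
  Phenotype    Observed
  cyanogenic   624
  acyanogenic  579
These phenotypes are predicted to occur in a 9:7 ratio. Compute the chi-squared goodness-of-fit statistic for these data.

9.377

Expected counts for N = 1203 under a 9:7 ratio (total parts = 16):
  cyanogenic: 1203 × 9/16 = 676.6875
  acyanogenic: 1203 × 7/16 = 526.3125
χ² = Σ (O − E)² / E
  cyanogenic: (624 − 676.6875)² / 676.6875 = 4.1023
  acyanogenic: (579 − 526.3125)² / 526.3125 = 5.2744
χ² = 4.1023 + 5.2744 = 9.3767 ≈ 9.377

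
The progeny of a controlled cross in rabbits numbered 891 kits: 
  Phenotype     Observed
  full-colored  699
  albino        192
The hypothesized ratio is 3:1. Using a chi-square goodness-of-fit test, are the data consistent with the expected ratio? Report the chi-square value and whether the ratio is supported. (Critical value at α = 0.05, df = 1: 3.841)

Under the 3:1 hypothesis (Σ ratio = 4, N = 891):
  full-colored: 891 × 3/4 = 668.25
  albino: 891 × 1/4 = 222.75
χ² = Σ (O − E)² / E
  full-colored: (699 − 668.25)² / 668.25 = 1.4150
  albino: (192 − 222.75)² / 222.75 = 4.2449
χ² = 1.4150 + 4.2449 = 5.6599 ≈ 5.660
Degrees of freedom = 2 − 1 = 1; critical value at α = 0.05 is 3.841.
Since 5.660 > 3.841, we reject the null hypothesis — the data do not fit the 3:1 ratio.

5.660; not consistent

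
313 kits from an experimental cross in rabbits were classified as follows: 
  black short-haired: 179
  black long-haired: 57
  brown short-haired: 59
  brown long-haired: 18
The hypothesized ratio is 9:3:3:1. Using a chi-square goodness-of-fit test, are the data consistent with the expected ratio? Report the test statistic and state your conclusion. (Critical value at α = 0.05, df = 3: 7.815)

0.224; consistent

Total ratio parts = 16. Expected numbers out of 313:
  black short-haired: 313 × 9/16 = 176.0625
  black long-haired: 313 × 3/16 = 58.6875
  brown short-haired: 313 × 3/16 = 58.6875
  brown long-haired: 313 × 1/16 = 19.5625
χ² = Σ (O − E)² / E
  black short-haired: (179 − 176.0625)² / 176.0625 = 0.0490
  black long-haired: (57 − 58.6875)² / 58.6875 = 0.0485
  brown short-haired: (59 − 58.6875)² / 58.6875 = 0.0017
  brown long-haired: (18 − 19.5625)² / 19.5625 = 0.1248
χ² = 0.0490 + 0.0485 + 0.0017 + 0.1248 = 0.224
Degrees of freedom = 4 − 1 = 3; critical value at α = 0.05 is 7.815.
Since 0.224 < 7.815, we fail to reject the null hypothesis — the data are consistent with the 9:3:3:1 ratio.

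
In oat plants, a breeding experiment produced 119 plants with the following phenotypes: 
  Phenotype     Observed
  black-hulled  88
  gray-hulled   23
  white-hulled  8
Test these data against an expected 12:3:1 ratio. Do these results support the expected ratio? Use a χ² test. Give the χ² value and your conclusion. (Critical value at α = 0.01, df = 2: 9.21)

The 12:3:1 ratio has 16 parts, so with N = 119 the expected counts are:
  black-hulled: 119 × 12/16 = 89.25
  gray-hulled: 119 × 3/16 = 22.3125
  white-hulled: 119 × 1/16 = 7.4375
χ² = Σ (O − E)² / E
  black-hulled: (88 − 89.25)² / 89.25 = 0.0175
  gray-hulled: (23 − 22.3125)² / 22.3125 = 0.0212
  white-hulled: (8 − 7.4375)² / 7.4375 = 0.0425
χ² = 0.0175 + 0.0212 + 0.0425 = 0.0812 ≈ 0.081
Degrees of freedom = 3 − 1 = 2; critical value at α = 0.01 is 9.21.
Since 0.081 < 9.21, we fail to reject the null hypothesis — the data are consistent with the 12:3:1 ratio.

0.081; consistent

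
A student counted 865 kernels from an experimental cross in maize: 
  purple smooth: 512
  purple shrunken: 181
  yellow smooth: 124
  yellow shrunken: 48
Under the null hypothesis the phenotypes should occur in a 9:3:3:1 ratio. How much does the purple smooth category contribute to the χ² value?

1.330

Total ratio parts = 16. Expected numbers out of 865:
  purple smooth: 865 × 9/16 = 486.5625
  purple shrunken: 865 × 3/16 = 162.1875
  yellow smooth: 865 × 3/16 = 162.1875
  yellow shrunken: 865 × 1/16 = 54.0625
Contribution of purple smooth: (512 − 486.5625)² / 486.5625 = 1.3299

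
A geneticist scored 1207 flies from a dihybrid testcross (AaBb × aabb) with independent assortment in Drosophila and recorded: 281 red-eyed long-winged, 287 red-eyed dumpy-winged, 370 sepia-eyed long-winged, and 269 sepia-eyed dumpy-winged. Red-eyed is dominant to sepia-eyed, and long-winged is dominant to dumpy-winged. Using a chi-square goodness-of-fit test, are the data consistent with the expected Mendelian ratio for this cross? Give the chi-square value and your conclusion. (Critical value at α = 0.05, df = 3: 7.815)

21.139; not consistent

A dihybrid testcross with independent assortment gives a 1:1:1:1 ratio.
Under the 1:1:1:1 hypothesis (Σ ratio = 4, N = 1207):
  red-eyed long-winged: 1207 × 1/4 = 301.75
  red-eyed dumpy-winged: 1207 × 1/4 = 301.75
  sepia-eyed long-winged: 1207 × 1/4 = 301.75
  sepia-eyed dumpy-winged: 1207 × 1/4 = 301.75
χ² = Σ (O − E)² / E
  red-eyed long-winged: (281 − 301.75)² / 301.75 = 1.4269
  red-eyed dumpy-winged: (287 − 301.75)² / 301.75 = 0.7210
  sepia-eyed long-winged: (370 − 301.75)² / 301.75 = 15.4368
  sepia-eyed dumpy-winged: (269 − 301.75)² / 301.75 = 3.5545
χ² = 1.4269 + 0.7210 + 15.4368 + 3.5545 = 21.1392 ≈ 21.139
Degrees of freedom = 4 − 1 = 3; critical value at α = 0.05 is 7.815.
Since 21.139 > 7.815, we reject the null hypothesis — the data do not fit the 1:1:1:1 ratio.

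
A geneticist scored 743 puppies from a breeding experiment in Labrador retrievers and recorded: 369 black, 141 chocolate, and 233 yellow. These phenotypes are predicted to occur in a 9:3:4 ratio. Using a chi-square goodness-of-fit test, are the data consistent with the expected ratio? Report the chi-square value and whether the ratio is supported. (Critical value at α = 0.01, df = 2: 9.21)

17.770; not consistent

Under the 9:3:4 hypothesis (Σ ratio = 16, N = 743):
  black: 743 × 9/16 = 417.9375
  chocolate: 743 × 3/16 = 139.3125
  yellow: 743 × 4/16 = 185.75
χ² = Σ (O − E)² / E
  black: (369 − 417.9375)² / 417.9375 = 5.7302
  chocolate: (141 − 139.3125)² / 139.3125 = 0.0204
  yellow: (233 − 185.75)² / 185.75 = 12.0192
χ² = 5.7302 + 0.0204 + 12.0192 = 17.7698 ≈ 17.770
Degrees of freedom = 3 − 1 = 2; critical value at α = 0.01 is 9.21.
Since 17.770 > 9.21, we reject the null hypothesis — the data do not fit the 9:3:4 ratio.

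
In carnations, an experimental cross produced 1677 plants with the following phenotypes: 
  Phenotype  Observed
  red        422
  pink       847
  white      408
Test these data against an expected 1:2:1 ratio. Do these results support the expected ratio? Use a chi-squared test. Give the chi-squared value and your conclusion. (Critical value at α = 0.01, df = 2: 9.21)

0.406; consistent

Expected counts for N = 1677 under a 1:2:1 ratio (total parts = 4):
  red: 1677 × 1/4 = 419.25
  pink: 1677 × 2/4 = 838.5
  white: 1677 × 1/4 = 419.25
χ² = Σ (O − E)² / E
  red: (422 − 419.25)² / 419.25 = 0.0180
  pink: (847 − 838.5)² / 838.5 = 0.0862
  white: (408 − 419.25)² / 419.25 = 0.3019
χ² = 0.0180 + 0.0862 + 0.3019 = 0.4061 ≈ 0.406
Degrees of freedom = 3 − 1 = 2; critical value at α = 0.01 is 9.21.
Since 0.406 < 9.21, we fail to reject the null hypothesis — the data are consistent with the 1:2:1 ratio.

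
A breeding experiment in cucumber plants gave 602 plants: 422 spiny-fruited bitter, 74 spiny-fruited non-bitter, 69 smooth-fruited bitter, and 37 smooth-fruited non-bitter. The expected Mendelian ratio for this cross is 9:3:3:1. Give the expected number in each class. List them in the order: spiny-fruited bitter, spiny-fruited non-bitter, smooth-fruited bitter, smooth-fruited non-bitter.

Total ratio parts = 16. Expected numbers out of 602:
  spiny-fruited bitter: 602 × 9/16 = 338.625
  spiny-fruited non-bitter: 602 × 3/16 = 112.875
  smooth-fruited bitter: 602 × 3/16 = 112.875
  smooth-fruited non-bitter: 602 × 1/16 = 37.625

338.625, 112.875, 112.875, 37.625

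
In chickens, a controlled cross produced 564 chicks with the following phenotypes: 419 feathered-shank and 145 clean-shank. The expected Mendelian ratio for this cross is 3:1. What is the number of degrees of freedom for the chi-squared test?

1

A goodness-of-fit test with 2 phenotype classes has df = 2 − 1 = 1.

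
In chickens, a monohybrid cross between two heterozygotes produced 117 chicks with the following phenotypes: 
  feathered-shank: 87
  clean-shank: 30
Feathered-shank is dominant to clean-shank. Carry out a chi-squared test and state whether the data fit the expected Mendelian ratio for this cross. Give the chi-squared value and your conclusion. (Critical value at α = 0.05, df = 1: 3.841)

For a monohybrid cross between heterozygotes with complete dominance, the expected phenotypic ratio is 3:1.
Under the 3:1 hypothesis (Σ ratio = 4, N = 117):
  feathered-shank: 117 × 3/4 = 87.75
  clean-shank: 117 × 1/4 = 29.25
χ² = Σ (O − E)² / E
  feathered-shank: (87 − 87.75)² / 87.75 = 0.0064
  clean-shank: (30 − 29.25)² / 29.25 = 0.0192
χ² = 0.0064 + 0.0192 = 0.0256 ≈ 0.026
Degrees of freedom = 2 − 1 = 1; critical value at α = 0.05 is 3.841.
Since 0.026 < 3.841, we fail to reject the null hypothesis — the data are consistent with the 3:1 ratio.

0.026; consistent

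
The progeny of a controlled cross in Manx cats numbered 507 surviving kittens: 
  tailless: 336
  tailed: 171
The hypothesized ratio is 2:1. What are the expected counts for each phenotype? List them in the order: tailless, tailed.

Under the 2:1 hypothesis (Σ ratio = 3, N = 507):
  tailless: 507 × 2/3 = 338
  tailed: 507 × 1/3 = 169

338, 169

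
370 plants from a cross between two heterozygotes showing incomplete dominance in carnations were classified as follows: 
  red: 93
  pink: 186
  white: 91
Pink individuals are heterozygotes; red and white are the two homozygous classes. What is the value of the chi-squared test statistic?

With incomplete dominance, a heterozygote × heterozygote cross gives a 1:2:1 phenotypic ratio.
Under the 1:2:1 hypothesis (Σ ratio = 4, N = 370):
  red: 370 × 1/4 = 92.5
  pink: 370 × 2/4 = 185
  white: 370 × 1/4 = 92.5
χ² = Σ (O − E)² / E
  red: (93 − 92.5)² / 92.5 = 0.0027
  pink: (186 − 185)² / 185 = 0.0054
  white: (91 − 92.5)² / 92.5 = 0.0243
χ² = 0.0027 + 0.0054 + 0.0243 = 0.0324 ≈ 0.032

0.032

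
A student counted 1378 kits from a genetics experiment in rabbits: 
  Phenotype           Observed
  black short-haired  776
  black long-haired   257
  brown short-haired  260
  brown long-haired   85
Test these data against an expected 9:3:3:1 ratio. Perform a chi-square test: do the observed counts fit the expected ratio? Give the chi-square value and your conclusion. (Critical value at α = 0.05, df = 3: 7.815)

0.033; consistent

Expected counts for N = 1378 under a 9:3:3:1 ratio (total parts = 16):
  black short-haired: 1378 × 9/16 = 775.125
  black long-haired: 1378 × 3/16 = 258.375
  brown short-haired: 1378 × 3/16 = 258.375
  brown long-haired: 1378 × 1/16 = 86.125
χ² = Σ (O − E)² / E
  black short-haired: (776 − 775.125)² / 775.125 = 0.0010
  black long-haired: (257 − 258.375)² / 258.375 = 0.0073
  brown short-haired: (260 − 258.375)² / 258.375 = 0.0102
  brown long-haired: (85 − 86.125)² / 86.125 = 0.0147
χ² = 0.0010 + 0.0073 + 0.0102 + 0.0147 = 0.0332 ≈ 0.033
Degrees of freedom = 4 − 1 = 3; critical value at α = 0.05 is 7.815.
Since 0.033 < 7.815, we fail to reject the null hypothesis — the data are consistent with the 9:3:3:1 ratio.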